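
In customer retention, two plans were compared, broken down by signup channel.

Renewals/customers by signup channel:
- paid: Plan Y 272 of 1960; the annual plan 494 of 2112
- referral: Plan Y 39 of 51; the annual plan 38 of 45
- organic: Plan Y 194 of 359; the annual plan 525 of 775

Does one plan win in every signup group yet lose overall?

Paid: Plan Y 272/1960 = 13.9%, the annual plan 494/2112 = 23.4% → the annual plan
Referral: Plan Y 39/51 = 76.5%, the annual plan 38/45 = 84.4% → the annual plan
Organic: Plan Y 194/359 = 54.0%, the annual plan 525/775 = 67.7% → the annual plan
Overall: Plan Y 505/2370 = 21.3%, the annual plan 1057/2932 = 36.1% → the annual plan
The annual plan wins overall and in every signup group — no reversal.

No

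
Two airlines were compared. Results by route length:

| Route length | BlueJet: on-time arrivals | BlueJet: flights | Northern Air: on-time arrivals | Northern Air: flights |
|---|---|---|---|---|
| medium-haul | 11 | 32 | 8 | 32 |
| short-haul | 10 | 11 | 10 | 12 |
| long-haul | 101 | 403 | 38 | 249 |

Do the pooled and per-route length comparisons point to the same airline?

Yes

Medium-haul: BlueJet 11/32 = 34.4%, Northern Air 8/32 = 25.0% → BlueJet
Short-haul: BlueJet 10/11 = 90.9%, Northern Air 10/12 = 83.3% → BlueJet
Long-haul: BlueJet 101/403 = 25.1%, Northern Air 38/249 = 15.3% → BlueJet
Overall: BlueJet 122/446 = 27.4%, Northern Air 56/293 = 19.1% → BlueJet
BlueJet wins overall and in every route group — no reversal.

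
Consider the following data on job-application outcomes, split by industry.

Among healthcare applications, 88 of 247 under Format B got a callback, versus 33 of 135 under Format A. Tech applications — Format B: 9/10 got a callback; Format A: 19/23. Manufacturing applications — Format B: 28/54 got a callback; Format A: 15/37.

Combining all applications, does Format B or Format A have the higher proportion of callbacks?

Healthcare: Format B 88/247 = 35.6%, Format A 33/135 = 24.4% → Format B
Tech: Format B 9/10 = 90.0%, Format A 19/23 = 82.6% → Format B
Manufacturing: Format B 28/54 = 51.9%, Format A 15/37 = 40.5% → Format B
Overall: Format B 125/311 = 40.2%, Format A 67/195 = 34.4% → Format B

Format B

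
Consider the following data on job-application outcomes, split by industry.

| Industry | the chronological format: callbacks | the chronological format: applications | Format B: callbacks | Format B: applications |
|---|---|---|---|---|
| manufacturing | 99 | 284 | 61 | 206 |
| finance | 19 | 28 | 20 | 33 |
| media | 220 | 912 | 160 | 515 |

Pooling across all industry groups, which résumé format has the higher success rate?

Format B

Manufacturing: the chronological format 99/284 = 34.9%, Format B 61/206 = 29.6% → the chronological format
Finance: the chronological format 19/28 = 67.9%, Format B 20/33 = 60.6% → the chronological format
Media: the chronological format 220/912 = 24.1%, Format B 160/515 = 31.1% → Format B
Overall: the chronological format 338/1224 = 27.6%, Format B 241/754 = 32.0% → Format B
(Neither sweeps every industry group, but Format B has the higher pooled rate.)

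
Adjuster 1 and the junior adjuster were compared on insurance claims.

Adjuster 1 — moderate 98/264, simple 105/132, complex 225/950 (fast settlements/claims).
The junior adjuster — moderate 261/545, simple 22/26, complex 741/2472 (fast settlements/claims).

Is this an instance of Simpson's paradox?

Moderate: Adjuster 1 98/264 = 37.1%, the junior adjuster 261/545 = 47.9% → the junior adjuster
Simple: Adjuster 1 105/132 = 79.5%, the junior adjuster 22/26 = 84.6% → the junior adjuster
Complex: Adjuster 1 225/950 = 23.7%, the junior adjuster 741/2472 = 30.0% → the junior adjuster
Overall: Adjuster 1 428/1346 = 31.8%, the junior adjuster 1024/3043 = 33.7% → the junior adjuster
The junior adjuster wins overall and in every claim group — no reversal.

No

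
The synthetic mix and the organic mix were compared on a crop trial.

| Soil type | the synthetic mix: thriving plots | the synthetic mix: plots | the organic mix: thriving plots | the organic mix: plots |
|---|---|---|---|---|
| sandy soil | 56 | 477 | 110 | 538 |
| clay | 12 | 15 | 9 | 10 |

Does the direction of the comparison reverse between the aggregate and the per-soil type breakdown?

Sandy soil: the synthetic mix 56/477 = 11.7%, the organic mix 110/538 = 20.4% → the organic mix
Clay: the synthetic mix 12/15 = 80.0%, the organic mix 9/10 = 90.0% → the organic mix
Overall: the synthetic mix 68/492 = 13.8%, the organic mix 119/548 = 21.7% → the organic mix
The organic mix wins overall and in every soil group — no reversal.

No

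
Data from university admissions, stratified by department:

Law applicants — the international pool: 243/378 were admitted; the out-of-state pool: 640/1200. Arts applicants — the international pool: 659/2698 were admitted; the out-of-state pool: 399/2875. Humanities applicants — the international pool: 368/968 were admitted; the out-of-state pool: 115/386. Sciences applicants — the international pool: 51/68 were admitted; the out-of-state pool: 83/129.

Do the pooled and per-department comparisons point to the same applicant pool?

Yes

Law: the international pool 243/378 = 64.3%, the out-of-state pool 640/1200 = 53.3% → the international pool
Arts: the international pool 659/2698 = 24.4%, the out-of-state pool 399/2875 = 13.9% → the international pool
Humanities: the international pool 368/968 = 38.0%, the out-of-state pool 115/386 = 29.8% → the international pool
Sciences: the international pool 51/68 = 75.0%, the out-of-state pool 83/129 = 64.3% → the international pool
Overall: the international pool 1321/4112 = 32.1%, the out-of-state pool 1237/4590 = 26.9% → the international pool
The international pool wins overall and in every department group — no reversal.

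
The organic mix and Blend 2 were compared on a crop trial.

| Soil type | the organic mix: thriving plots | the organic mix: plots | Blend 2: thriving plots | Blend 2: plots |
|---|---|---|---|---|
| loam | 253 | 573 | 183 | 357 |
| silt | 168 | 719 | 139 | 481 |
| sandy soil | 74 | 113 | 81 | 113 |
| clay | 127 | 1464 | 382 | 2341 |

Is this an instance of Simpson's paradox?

No

Loam: the organic mix 253/573 = 44.2%, Blend 2 183/357 = 51.3% → Blend 2
Silt: the organic mix 168/719 = 23.4%, Blend 2 139/481 = 28.9% → Blend 2
Sandy soil: the organic mix 74/113 = 65.5%, Blend 2 81/113 = 71.7% → Blend 2
Clay: the organic mix 127/1464 = 8.7%, Blend 2 382/2341 = 16.3% → Blend 2
Overall: the organic mix 622/2869 = 21.7%, Blend 2 785/3292 = 23.8% → Blend 2
Blend 2 wins overall and in every soil group — no reversal.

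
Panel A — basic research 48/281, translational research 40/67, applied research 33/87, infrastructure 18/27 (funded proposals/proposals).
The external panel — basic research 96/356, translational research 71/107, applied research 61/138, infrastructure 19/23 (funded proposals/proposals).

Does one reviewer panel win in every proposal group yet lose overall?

No

Basic research: Panel A 48/281 = 17.1%, the external panel 96/356 = 27.0% → the external panel
Translational research: Panel A 40/67 = 59.7%, the external panel 71/107 = 66.4% → the external panel
Applied research: Panel A 33/87 = 37.9%, the external panel 61/138 = 44.2% → the external panel
Infrastructure: Panel A 18/27 = 66.7%, the external panel 19/23 = 82.6% → the external panel
Overall: Panel A 139/462 = 30.1%, the external panel 247/624 = 39.6% → the external panel
The external panel wins overall and in every proposal group — no reversal.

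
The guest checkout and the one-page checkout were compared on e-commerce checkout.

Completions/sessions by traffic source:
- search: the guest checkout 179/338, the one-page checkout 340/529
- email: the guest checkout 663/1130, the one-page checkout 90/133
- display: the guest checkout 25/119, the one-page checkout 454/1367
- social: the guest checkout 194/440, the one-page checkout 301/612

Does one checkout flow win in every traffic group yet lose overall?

Yes

Search: the guest checkout 179/338 = 53.0%, the one-page checkout 340/529 = 64.3% → the one-page checkout
Email: the guest checkout 663/1130 = 58.7%, the one-page checkout 90/133 = 67.7% → the one-page checkout
Display: the guest checkout 25/119 = 21.0%, the one-page checkout 454/1367 = 33.2% → the one-page checkout
Social: the guest checkout 194/440 = 44.1%, the one-page checkout 301/612 = 49.2% → the one-page checkout
Overall: the guest checkout 1061/2027 = 52.3%, the one-page checkout 1185/2641 = 44.9% → the guest checkout
The one-page checkout wins each traffic group but the guest checkout wins overall — the comparison reverses. The one-page checkout's sessions skew toward display, which has a lower base rate.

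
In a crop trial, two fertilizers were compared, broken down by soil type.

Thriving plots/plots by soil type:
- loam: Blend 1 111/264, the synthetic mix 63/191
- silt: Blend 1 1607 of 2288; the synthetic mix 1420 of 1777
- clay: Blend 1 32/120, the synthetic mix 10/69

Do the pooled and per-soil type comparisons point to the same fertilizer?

Loam: Blend 1 111/264 = 42.0%, the synthetic mix 63/191 = 33.0% → Blend 1
Silt: Blend 1 1607/2288 = 70.2%, the synthetic mix 1420/1777 = 79.9% → the synthetic mix
Clay: Blend 1 32/120 = 26.7%, the synthetic mix 10/69 = 14.5% → Blend 1
Overall: Blend 1 1750/2672 = 65.5%, the synthetic mix 1493/2037 = 73.3% → the synthetic mix
Neither sweeps: Blend 1 wins 2 of 3 groups, the synthetic mix wins 1. The synthetic mix wins overall but not every group — no Simpson reversal.

No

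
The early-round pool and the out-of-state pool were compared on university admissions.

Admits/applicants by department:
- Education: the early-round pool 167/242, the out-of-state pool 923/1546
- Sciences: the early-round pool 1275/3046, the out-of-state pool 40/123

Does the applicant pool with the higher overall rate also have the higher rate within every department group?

Education: the early-round pool 167/242 = 69.0%, the out-of-state pool 923/1546 = 59.7% → the early-round pool
Sciences: the early-round pool 1275/3046 = 41.9%, the out-of-state pool 40/123 = 32.5% → the early-round pool
Overall: the early-round pool 1442/3288 = 43.9%, the out-of-state pool 963/1669 = 57.7% → the out-of-state pool
The early-round pool wins each department group but the out-of-state pool wins overall — the comparison reverses. The early-round pool's applicants skew toward Sciences, which has a lower base rate.

No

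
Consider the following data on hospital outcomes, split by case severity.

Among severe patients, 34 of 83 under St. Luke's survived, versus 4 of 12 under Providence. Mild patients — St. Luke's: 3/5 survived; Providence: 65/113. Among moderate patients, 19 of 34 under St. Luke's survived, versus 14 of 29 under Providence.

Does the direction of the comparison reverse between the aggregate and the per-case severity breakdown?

Severe: St. Luke's 34/83 = 41.0%, Providence 4/12 = 33.3% → St. Luke's
Mild: St. Luke's 3/5 = 60.0%, Providence 65/113 = 57.5% → St. Luke's
Moderate: St. Luke's 19/34 = 55.9%, Providence 14/29 = 48.3% → St. Luke's
Overall: St. Luke's 56/122 = 45.9%, Providence 83/154 = 53.9% → Providence
St. Luke's wins each case group but Providence wins overall — the comparison reverses. St. Luke's's patients skew toward severe, which has a lower base rate.

Yes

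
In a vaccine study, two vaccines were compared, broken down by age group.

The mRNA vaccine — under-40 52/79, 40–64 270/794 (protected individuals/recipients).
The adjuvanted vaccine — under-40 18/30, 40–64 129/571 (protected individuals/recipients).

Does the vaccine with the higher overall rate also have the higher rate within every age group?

Yes

Under-40: the mRNA vaccine 52/79 = 65.8%, the adjuvanted vaccine 18/30 = 60.0% → the mRNA vaccine
40–64: the mRNA vaccine 270/794 = 34.0%, the adjuvanted vaccine 129/571 = 22.6% → the mRNA vaccine
Overall: the mRNA vaccine 322/873 = 36.9%, the adjuvanted vaccine 147/601 = 24.5% → the mRNA vaccine
The mRNA vaccine wins overall and in every age group — no reversal.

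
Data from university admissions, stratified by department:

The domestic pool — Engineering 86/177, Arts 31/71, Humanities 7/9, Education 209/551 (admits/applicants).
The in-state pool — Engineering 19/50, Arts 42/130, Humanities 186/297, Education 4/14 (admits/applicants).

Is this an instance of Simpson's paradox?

Yes

Engineering: the domestic pool 86/177 = 48.6%, the in-state pool 19/50 = 38.0% → the domestic pool
Arts: the domestic pool 31/71 = 43.7%, the in-state pool 42/130 = 32.3% → the domestic pool
Humanities: the domestic pool 7/9 = 77.8%, the in-state pool 186/297 = 62.6% → the domestic pool
Education: the domestic pool 209/551 = 37.9%, the in-state pool 4/14 = 28.6% → the domestic pool
Overall: the domestic pool 333/808 = 41.2%, the in-state pool 251/491 = 51.1% → the in-state pool
The domestic pool wins each department group but the in-state pool wins overall — the comparison reverses. The domestic pool's applicants skew toward Education, which has a lower base rate.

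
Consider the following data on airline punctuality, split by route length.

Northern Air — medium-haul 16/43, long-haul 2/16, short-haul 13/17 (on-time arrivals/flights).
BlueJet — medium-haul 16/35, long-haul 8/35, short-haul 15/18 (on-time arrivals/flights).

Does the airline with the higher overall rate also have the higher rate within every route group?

Medium-haul: Northern Air 16/43 = 37.2%, BlueJet 16/35 = 45.7% → BlueJet
Long-haul: Northern Air 2/16 = 12.5%, BlueJet 8/35 = 22.9% → BlueJet
Short-haul: Northern Air 13/17 = 76.5%, BlueJet 15/18 = 83.3% → BlueJet
Overall: Northern Air 31/76 = 40.8%, BlueJet 39/88 = 44.3% → BlueJet
BlueJet wins overall and in every route group — no reversal.

Yes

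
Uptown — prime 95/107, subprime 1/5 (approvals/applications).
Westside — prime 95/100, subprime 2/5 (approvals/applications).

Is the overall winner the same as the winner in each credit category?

Prime: Uptown 95/107 = 88.8%, Westside 95/100 = 95.0% → Westside
Subprime: Uptown 1/5 = 20.0%, Westside 2/5 = 40.0% → Westside
Overall: Uptown 96/112 = 85.7%, Westside 97/105 = 92.4% → Westside
Westside wins overall and in every credit group — no reversal.

Yes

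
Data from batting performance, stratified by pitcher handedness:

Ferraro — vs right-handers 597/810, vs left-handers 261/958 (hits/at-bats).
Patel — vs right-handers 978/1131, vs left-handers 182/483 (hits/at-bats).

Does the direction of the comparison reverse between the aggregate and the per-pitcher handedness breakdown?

Vs right-handers: Ferraro 597/810 = 73.7%, Patel 978/1131 = 86.5% → Patel
Vs left-handers: Ferraro 261/958 = 27.2%, Patel 182/483 = 37.7% → Patel
Overall: Ferraro 858/1768 = 48.5%, Patel 1160/1614 = 71.9% → Patel
Patel wins overall and in every pitcher group — no reversal.

No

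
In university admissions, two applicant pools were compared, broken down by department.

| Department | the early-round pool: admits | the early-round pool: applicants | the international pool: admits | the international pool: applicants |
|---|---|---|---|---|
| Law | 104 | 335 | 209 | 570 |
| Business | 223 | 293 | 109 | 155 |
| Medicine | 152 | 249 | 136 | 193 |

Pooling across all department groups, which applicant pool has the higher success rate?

Law: the early-round pool 104/335 = 31.0%, the international pool 209/570 = 36.7% → the international pool
Business: the early-round pool 223/293 = 76.1%, the international pool 109/155 = 70.3% → the early-round pool
Medicine: the early-round pool 152/249 = 61.0%, the international pool 136/193 = 70.5% → the international pool
Overall: the early-round pool 479/877 = 54.6%, the international pool 454/918 = 49.5% → the early-round pool
(Neither sweeps every department group, but the early-round pool has the higher pooled rate.)

the early-round pool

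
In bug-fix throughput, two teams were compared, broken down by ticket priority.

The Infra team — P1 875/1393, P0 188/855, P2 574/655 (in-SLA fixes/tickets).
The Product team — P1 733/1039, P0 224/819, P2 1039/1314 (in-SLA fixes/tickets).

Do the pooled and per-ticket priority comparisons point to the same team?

No

P1: the Infra team 875/1393 = 62.8%, the Product team 733/1039 = 70.5% → the Product team
P0: the Infra team 188/855 = 22.0%, the Product team 224/819 = 27.4% → the Product team
P2: the Infra team 574/655 = 87.6%, the Product team 1039/1314 = 79.1% → the Infra team
Overall: the Infra team 1637/2903 = 56.4%, the Product team 1996/3172 = 62.9% → the Product team
Neither sweeps: the Infra team wins 1 of 3 groups, the Product team wins 2. The Product team wins overall but not every group — no Simpson reversal.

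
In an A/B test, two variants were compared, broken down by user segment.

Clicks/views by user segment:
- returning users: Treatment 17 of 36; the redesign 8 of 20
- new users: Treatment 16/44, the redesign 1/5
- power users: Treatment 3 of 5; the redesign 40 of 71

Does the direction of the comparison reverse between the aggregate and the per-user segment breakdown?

Returning users: Treatment 17/36 = 47.2%, the redesign 8/20 = 40.0% → Treatment
New users: Treatment 16/44 = 36.4%, the redesign 1/5 = 20.0% → Treatment
Power users: Treatment 3/5 = 60.0%, the redesign 40/71 = 56.3% → Treatment
Overall: Treatment 36/85 = 42.4%, the redesign 49/96 = 51.0% → the redesign
Treatment wins each user group but the redesign wins overall — the comparison reverses. Treatment's views skew toward new users, which has a lower base rate.

Yes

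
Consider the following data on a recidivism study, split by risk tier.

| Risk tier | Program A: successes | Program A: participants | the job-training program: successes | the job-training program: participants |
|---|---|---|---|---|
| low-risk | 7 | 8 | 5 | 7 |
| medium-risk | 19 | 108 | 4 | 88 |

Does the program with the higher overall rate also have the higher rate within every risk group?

Low-risk: Program A 7/8 = 87.5%, the job-training program 5/7 = 71.4% → Program A
Medium-risk: Program A 19/108 = 17.6%, the job-training program 4/88 = 4.5% → Program A
Overall: Program A 26/116 = 22.4%, the job-training program 9/95 = 9.5% → Program A
Program A wins overall and in every risk group — no reversal.

Yes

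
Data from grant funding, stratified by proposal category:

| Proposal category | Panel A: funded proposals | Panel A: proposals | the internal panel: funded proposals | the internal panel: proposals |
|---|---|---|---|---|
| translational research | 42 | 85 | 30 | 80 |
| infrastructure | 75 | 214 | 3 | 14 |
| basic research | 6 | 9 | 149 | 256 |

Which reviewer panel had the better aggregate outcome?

Translational research: Panel A 42/85 = 49.4%, the internal panel 30/80 = 37.5% → Panel A
Infrastructure: Panel A 75/214 = 35.0%, the internal panel 3/14 = 21.4% → Panel A
Basic research: Panel A 6/9 = 66.7%, the internal panel 149/256 = 58.2% → Panel A
Overall: Panel A 123/308 = 39.9%, the internal panel 182/350 = 52.0% → the internal panel
(Panel A wins every proposal group but the internal panel wins overall — Panel A's proposals skew toward the low-rate infrastructure group.)

the internal panel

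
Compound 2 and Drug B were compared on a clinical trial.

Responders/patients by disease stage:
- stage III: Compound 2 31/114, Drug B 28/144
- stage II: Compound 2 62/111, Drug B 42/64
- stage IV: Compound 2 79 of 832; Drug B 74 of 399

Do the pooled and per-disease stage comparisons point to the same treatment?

Stage III: Compound 2 31/114 = 27.2%, Drug B 28/144 = 19.4% → Compound 2
Stage II: Compound 2 62/111 = 55.9%, Drug B 42/64 = 65.6% → Drug B
Stage IV: Compound 2 79/832 = 9.5%, Drug B 74/399 = 18.5% → Drug B
Overall: Compound 2 172/1057 = 16.3%, Drug B 144/607 = 23.7% → Drug B
Neither sweeps: Compound 2 wins 1 of 3 groups, Drug B wins 2. Drug B wins overall but not every group — no Simpson reversal.

No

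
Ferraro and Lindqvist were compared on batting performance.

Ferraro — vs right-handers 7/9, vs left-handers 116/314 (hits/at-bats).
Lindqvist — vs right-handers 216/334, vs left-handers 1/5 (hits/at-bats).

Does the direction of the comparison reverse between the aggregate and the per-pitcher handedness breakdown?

Vs right-handers: Ferraro 7/9 = 77.8%, Lindqvist 216/334 = 64.7% → Ferraro
Vs left-handers: Ferraro 116/314 = 36.9%, Lindqvist 1/5 = 20.0% → Ferraro
Overall: Ferraro 123/323 = 38.1%, Lindqvist 217/339 = 64.0% → Lindqvist
Ferraro wins each pitcher group but Lindqvist wins overall — the comparison reverses. Ferraro's at-bats skew toward vs left-handers, which has a lower base rate.

Yes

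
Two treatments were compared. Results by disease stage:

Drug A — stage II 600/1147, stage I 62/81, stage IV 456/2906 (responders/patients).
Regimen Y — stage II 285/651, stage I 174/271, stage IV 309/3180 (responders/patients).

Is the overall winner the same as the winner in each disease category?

Stage II: Drug A 600/1147 = 52.3%, Regimen Y 285/651 = 43.8% → Drug A
Stage I: Drug A 62/81 = 76.5%, Regimen Y 174/271 = 64.2% → Drug A
Stage IV: Drug A 456/2906 = 15.7%, Regimen Y 309/3180 = 9.7% → Drug A
Overall: Drug A 1118/4134 = 27.0%, Regimen Y 768/4102 = 18.7% → Drug A
Drug A wins overall and in every disease group — no reversal.

Yes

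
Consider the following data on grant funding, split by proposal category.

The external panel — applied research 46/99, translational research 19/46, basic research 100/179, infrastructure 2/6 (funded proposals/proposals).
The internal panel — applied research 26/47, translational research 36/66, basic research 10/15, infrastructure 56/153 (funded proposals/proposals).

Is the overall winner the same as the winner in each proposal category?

No

Applied research: the external panel 46/99 = 46.5%, the internal panel 26/47 = 55.3% → the internal panel
Translational research: the external panel 19/46 = 41.3%, the internal panel 36/66 = 54.5% → the internal panel
Basic research: the external panel 100/179 = 55.9%, the internal panel 10/15 = 66.7% → the internal panel
Infrastructure: the external panel 2/6 = 33.3%, the internal panel 56/153 = 36.6% → the internal panel
Overall: the external panel 167/330 = 50.6%, the internal panel 128/281 = 45.6% → the external panel
The internal panel wins each proposal group but the external panel wins overall — the comparison reverses. The internal panel's proposals skew toward infrastructure, which has a lower base rate.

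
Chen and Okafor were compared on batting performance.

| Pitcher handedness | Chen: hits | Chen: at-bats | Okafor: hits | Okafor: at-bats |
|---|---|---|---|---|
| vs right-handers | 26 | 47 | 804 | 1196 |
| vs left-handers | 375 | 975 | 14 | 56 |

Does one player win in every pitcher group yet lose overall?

No

Vs right-handers: Chen 26/47 = 55.3%, Okafor 804/1196 = 67.2% → Okafor
Vs left-handers: Chen 375/975 = 38.5%, Okafor 14/56 = 25.0% → Chen
Overall: Chen 401/1022 = 39.2%, Okafor 818/1252 = 65.3% → Okafor
Neither sweeps: Chen wins 1 of 2 groups, Okafor wins 1. Okafor wins overall but not every group — no Simpson reversal.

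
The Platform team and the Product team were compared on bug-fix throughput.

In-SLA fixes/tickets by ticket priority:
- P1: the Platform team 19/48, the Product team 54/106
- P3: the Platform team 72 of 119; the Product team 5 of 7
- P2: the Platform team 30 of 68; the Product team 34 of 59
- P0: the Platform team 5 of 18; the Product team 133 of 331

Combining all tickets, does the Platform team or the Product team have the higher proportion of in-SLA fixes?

the Platform team

P1: the Platform team 19/48 = 39.6%, the Product team 54/106 = 50.9% → the Product team
P3: the Platform team 72/119 = 60.5%, the Product team 5/7 = 71.4% → the Product team
P2: the Platform team 30/68 = 44.1%, the Product team 34/59 = 57.6% → the Product team
P0: the Platform team 5/18 = 27.8%, the Product team 133/331 = 40.2% → the Product team
Overall: the Platform team 126/253 = 49.8%, the Product team 226/503 = 44.9% → the Platform team
(The Product team wins every ticket group but the Platform team wins overall — the Product team's tickets skew toward the low-rate P0 group.)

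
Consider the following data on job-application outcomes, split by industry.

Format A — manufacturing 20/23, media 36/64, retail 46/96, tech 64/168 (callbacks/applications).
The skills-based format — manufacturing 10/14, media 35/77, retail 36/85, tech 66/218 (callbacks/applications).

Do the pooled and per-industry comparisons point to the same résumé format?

Yes

Manufacturing: Format A 20/23 = 87.0%, the skills-based format 10/14 = 71.4% → Format A
Media: Format A 36/64 = 56.2%, the skills-based format 35/77 = 45.5% → Format A
Retail: Format A 46/96 = 47.9%, the skills-based format 36/85 = 42.4% → Format A
Tech: Format A 64/168 = 38.1%, the skills-based format 66/218 = 30.3% → Format A
Overall: Format A 166/351 = 47.3%, the skills-based format 147/394 = 37.3% → Format A
Format A wins overall and in every industry group — no reversal.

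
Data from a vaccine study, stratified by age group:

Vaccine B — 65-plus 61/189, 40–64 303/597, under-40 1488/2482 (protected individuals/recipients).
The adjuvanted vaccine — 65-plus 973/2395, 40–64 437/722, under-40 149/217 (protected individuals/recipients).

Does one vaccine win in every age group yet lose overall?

65-plus: Vaccine B 61/189 = 32.3%, the adjuvanted vaccine 973/2395 = 40.6% → the adjuvanted vaccine
40–64: Vaccine B 303/597 = 50.8%, the adjuvanted vaccine 437/722 = 60.5% → the adjuvanted vaccine
Under-40: Vaccine B 1488/2482 = 60.0%, the adjuvanted vaccine 149/217 = 68.7% → the adjuvanted vaccine
Overall: Vaccine B 1852/3268 = 56.7%, the adjuvanted vaccine 1559/3334 = 46.8% → Vaccine B
The adjuvanted vaccine wins each age group but Vaccine B wins overall — the comparison reverses. The adjuvanted vaccine's recipients skew toward 65-plus, which has a lower base rate.

Yes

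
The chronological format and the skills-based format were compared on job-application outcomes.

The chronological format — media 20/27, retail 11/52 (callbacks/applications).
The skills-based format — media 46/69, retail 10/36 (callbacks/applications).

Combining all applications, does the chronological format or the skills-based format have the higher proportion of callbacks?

the skills-based format

Media: the chronological format 20/27 = 74.1%, the skills-based format 46/69 = 66.7% → the chronological format
Retail: the chronological format 11/52 = 21.2%, the skills-based format 10/36 = 27.8% → the skills-based format
Overall: the chronological format 31/79 = 39.2%, the skills-based format 56/105 = 53.3% → the skills-based format
(Neither sweeps every industry group, but the skills-based format has the higher pooled rate.)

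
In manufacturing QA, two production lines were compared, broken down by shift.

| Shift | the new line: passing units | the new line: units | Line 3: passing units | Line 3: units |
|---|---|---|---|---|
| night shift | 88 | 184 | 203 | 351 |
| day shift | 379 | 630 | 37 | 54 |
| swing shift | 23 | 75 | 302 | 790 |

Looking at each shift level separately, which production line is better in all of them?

Line 3

Night shift: the new line 88/184 = 47.8%, Line 3 203/351 = 57.8% → Line 3
Day shift: the new line 379/630 = 60.2%, Line 3 37/54 = 68.5% → Line 3
Swing shift: the new line 23/75 = 30.7%, Line 3 302/790 = 38.2% → Line 3
Line 3 has the higher rate in all 3 groups.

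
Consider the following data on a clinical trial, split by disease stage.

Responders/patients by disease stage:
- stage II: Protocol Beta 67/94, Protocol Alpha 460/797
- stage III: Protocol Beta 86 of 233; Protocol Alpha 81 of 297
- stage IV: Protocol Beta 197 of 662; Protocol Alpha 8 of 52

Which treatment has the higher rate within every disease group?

Stage II: Protocol Beta 67/94 = 71.3%, Protocol Alpha 460/797 = 57.7% → Protocol Beta
Stage III: Protocol Beta 86/233 = 36.9%, Protocol Alpha 81/297 = 27.3% → Protocol Beta
Stage IV: Protocol Beta 197/662 = 29.8%, Protocol Alpha 8/52 = 15.4% → Protocol Beta
Protocol Beta has the higher rate in all 3 groups.

Protocol Beta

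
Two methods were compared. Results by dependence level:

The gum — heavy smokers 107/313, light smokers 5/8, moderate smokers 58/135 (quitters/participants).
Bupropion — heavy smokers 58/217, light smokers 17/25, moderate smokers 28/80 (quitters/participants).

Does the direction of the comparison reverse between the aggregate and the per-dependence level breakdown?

No

Heavy smokers: the gum 107/313 = 34.2%, bupropion 58/217 = 26.7% → the gum
Light smokers: the gum 5/8 = 62.5%, bupropion 17/25 = 68.0% → bupropion
Moderate smokers: the gum 58/135 = 43.0%, bupropion 28/80 = 35.0% → the gum
Overall: the gum 170/456 = 37.3%, bupropion 103/322 = 32.0% → the gum
Neither sweeps: the gum wins 2 of 3 groups, bupropion wins 1. The gum wins overall but not every group — no Simpson reversal.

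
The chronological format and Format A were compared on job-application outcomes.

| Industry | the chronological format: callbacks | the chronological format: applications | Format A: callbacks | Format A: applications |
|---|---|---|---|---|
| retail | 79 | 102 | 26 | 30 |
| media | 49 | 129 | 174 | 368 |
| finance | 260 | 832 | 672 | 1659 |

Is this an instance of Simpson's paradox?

No

Retail: the chronological format 79/102 = 77.5%, Format A 26/30 = 86.7% → Format A
Media: the chronological format 49/129 = 38.0%, Format A 174/368 = 47.3% → Format A
Finance: the chronological format 260/832 = 31.2%, Format A 672/1659 = 40.5% → Format A
Overall: the chronological format 388/1063 = 36.5%, Format A 872/2057 = 42.4% → Format A
Format A wins overall and in every industry group — no reversal.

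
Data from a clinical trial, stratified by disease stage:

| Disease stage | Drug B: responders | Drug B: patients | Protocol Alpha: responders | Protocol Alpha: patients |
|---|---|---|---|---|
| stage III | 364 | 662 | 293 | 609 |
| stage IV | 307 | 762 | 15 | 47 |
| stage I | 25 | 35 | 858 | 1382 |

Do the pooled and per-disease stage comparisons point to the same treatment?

No

Stage III: Drug B 364/662 = 55.0%, Protocol Alpha 293/609 = 48.1% → Drug B
Stage IV: Drug B 307/762 = 40.3%, Protocol Alpha 15/47 = 31.9% → Drug B
Stage I: Drug B 25/35 = 71.4%, Protocol Alpha 858/1382 = 62.1% → Drug B
Overall: Drug B 696/1459 = 47.7%, Protocol Alpha 1166/2038 = 57.2% → Protocol Alpha
Drug B wins each disease group but Protocol Alpha wins overall — the comparison reverses. Drug B's patients skew toward stage IV, which has a lower base rate.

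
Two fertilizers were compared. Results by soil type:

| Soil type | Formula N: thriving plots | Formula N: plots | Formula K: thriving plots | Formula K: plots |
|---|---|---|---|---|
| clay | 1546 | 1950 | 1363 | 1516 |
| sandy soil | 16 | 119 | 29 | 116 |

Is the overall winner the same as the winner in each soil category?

Clay: Formula N 1546/1950 = 79.3%, Formula K 1363/1516 = 89.9% → Formula K
Sandy soil: Formula N 16/119 = 13.4%, Formula K 29/116 = 25.0% → Formula K
Overall: Formula N 1562/2069 = 75.5%, Formula K 1392/1632 = 85.3% → Formula K
Formula K wins overall and in every soil group — no reversal.

Yes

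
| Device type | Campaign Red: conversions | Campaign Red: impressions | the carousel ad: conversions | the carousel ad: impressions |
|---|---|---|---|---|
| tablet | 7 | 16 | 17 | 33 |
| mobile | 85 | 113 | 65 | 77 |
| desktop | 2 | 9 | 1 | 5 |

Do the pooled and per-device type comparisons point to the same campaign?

No

Tablet: Campaign Red 7/16 = 43.8%, the carousel ad 17/33 = 51.5% → the carousel ad
Mobile: Campaign Red 85/113 = 75.2%, the carousel ad 65/77 = 84.4% → the carousel ad
Desktop: Campaign Red 2/9 = 22.2%, the carousel ad 1/5 = 20.0% → Campaign Red
Overall: Campaign Red 94/138 = 68.1%, the carousel ad 83/115 = 72.2% → the carousel ad
Neither sweeps: Campaign Red wins 1 of 3 groups, the carousel ad wins 2. The carousel ad wins overall but not every group — no Simpson reversal.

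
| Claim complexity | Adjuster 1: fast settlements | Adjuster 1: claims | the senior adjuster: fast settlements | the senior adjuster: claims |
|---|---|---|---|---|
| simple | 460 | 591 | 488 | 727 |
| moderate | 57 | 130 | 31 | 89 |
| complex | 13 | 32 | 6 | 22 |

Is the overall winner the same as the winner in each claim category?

Simple: Adjuster 1 460/591 = 77.8%, the senior adjuster 488/727 = 67.1% → Adjuster 1
Moderate: Adjuster 1 57/130 = 43.8%, the senior adjuster 31/89 = 34.8% → Adjuster 1
Complex: Adjuster 1 13/32 = 40.6%, the senior adjuster 6/22 = 27.3% → Adjuster 1
Overall: Adjuster 1 530/753 = 70.4%, the senior adjuster 525/838 = 62.6% → Adjuster 1
Adjuster 1 wins overall and in every claim group — no reversal.

Yes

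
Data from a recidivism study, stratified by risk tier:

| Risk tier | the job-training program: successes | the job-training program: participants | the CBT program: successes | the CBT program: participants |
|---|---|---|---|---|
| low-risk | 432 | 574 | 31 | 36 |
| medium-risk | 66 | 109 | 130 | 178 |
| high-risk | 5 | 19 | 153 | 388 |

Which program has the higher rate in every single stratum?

Low-risk: the job-training program 432/574 = 75.3%, the CBT program 31/36 = 86.1% → the CBT program
Medium-risk: the job-training program 66/109 = 60.6%, the CBT program 130/178 = 73.0% → the CBT program
High-risk: the job-training program 5/19 = 26.3%, the CBT program 153/388 = 39.4% → the CBT program
The CBT program has the higher rate in all 3 groups.

the CBT program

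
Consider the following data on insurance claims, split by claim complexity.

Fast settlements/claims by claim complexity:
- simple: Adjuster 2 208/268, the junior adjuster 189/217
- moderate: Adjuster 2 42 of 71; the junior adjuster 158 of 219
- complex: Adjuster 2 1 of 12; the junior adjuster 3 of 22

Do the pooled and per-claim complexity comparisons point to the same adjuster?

Simple: Adjuster 2 208/268 = 77.6%, the junior adjuster 189/217 = 87.1% → the junior adjuster
Moderate: Adjuster 2 42/71 = 59.2%, the junior adjuster 158/219 = 72.1% → the junior adjuster
Complex: Adjuster 2 1/12 = 8.3%, the junior adjuster 3/22 = 13.6% → the junior adjuster
Overall: Adjuster 2 251/351 = 71.5%, the junior adjuster 350/458 = 76.4% → the junior adjuster
The junior adjuster wins overall and in every claim group — no reversal.

Yes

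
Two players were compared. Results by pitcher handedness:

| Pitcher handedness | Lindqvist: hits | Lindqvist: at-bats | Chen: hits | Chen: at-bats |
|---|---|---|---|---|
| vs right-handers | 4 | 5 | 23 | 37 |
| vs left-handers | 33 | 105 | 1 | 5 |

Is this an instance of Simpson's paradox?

Yes

Vs right-handers: Lindqvist 4/5 = 80.0%, Chen 23/37 = 62.2% → Lindqvist
Vs left-handers: Lindqvist 33/105 = 31.4%, Chen 1/5 = 20.0% → Lindqvist
Overall: Lindqvist 37/110 = 33.6%, Chen 24/42 = 57.1% → Chen
Lindqvist wins each pitcher group but Chen wins overall — the comparison reverses. Lindqvist's at-bats skew toward vs left-handers, which has a lower base rate.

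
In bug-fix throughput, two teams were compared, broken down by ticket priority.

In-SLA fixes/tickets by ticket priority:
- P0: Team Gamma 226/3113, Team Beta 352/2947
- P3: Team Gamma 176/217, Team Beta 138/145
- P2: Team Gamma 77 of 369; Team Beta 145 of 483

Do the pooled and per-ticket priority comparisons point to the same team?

Yes

P0: Team Gamma 226/3113 = 7.3%, Team Beta 352/2947 = 11.9% → Team Beta
P3: Team Gamma 176/217 = 81.1%, Team Beta 138/145 = 95.2% → Team Beta
P2: Team Gamma 77/369 = 20.9%, Team Beta 145/483 = 30.0% → Team Beta
Overall: Team Gamma 479/3699 = 12.9%, Team Beta 635/3575 = 17.8% → Team Beta
Team Beta wins overall and in every ticket group — no reversal.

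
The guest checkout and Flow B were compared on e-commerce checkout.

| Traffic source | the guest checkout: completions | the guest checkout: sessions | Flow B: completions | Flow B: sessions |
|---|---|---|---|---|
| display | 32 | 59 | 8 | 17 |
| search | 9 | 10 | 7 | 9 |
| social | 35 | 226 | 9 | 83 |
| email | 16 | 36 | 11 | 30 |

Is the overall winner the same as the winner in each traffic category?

Display: the guest checkout 32/59 = 54.2%, Flow B 8/17 = 47.1% → the guest checkout
Search: the guest checkout 9/10 = 90.0%, Flow B 7/9 = 77.8% → the guest checkout
Social: the guest checkout 35/226 = 15.5%, Flow B 9/83 = 10.8% → the guest checkout
Email: the guest checkout 16/36 = 44.4%, Flow B 11/30 = 36.7% → the guest checkout
Overall: the guest checkout 92/331 = 27.8%, Flow B 35/139 = 25.2% → the guest checkout
The guest checkout wins overall and in every traffic group — no reversal.

Yes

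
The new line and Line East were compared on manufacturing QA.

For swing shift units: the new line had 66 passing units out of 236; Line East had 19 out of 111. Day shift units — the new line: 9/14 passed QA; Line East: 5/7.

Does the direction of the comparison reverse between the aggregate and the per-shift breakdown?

No

Swing shift: the new line 66/236 = 28.0%, Line East 19/111 = 17.1% → the new line
Day shift: the new line 9/14 = 64.3%, Line East 5/7 = 71.4% → Line East
Overall: the new line 75/250 = 30.0%, Line East 24/118 = 20.3% → the new line
Neither sweeps: the new line wins 1 of 2 groups, Line East wins 1. The new line wins overall but not every group — no Simpson reversal.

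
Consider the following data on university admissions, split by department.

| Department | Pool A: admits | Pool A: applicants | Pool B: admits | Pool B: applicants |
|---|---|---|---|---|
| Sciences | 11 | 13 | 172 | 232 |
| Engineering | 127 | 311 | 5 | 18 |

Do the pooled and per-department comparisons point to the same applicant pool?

No

Sciences: Pool A 11/13 = 84.6%, Pool B 172/232 = 74.1% → Pool A
Engineering: Pool A 127/311 = 40.8%, Pool B 5/18 = 27.8% → Pool A
Overall: Pool A 138/324 = 42.6%, Pool B 177/250 = 70.8% → Pool B
Pool A wins each department group but Pool B wins overall — the comparison reverses. Pool A's applicants skew toward Engineering, which has a lower base rate.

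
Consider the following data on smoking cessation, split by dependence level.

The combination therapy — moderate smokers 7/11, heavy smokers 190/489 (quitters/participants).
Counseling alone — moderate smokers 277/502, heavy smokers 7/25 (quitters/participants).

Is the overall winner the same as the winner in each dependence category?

Moderate smokers: the combination therapy 7/11 = 63.6%, counseling alone 277/502 = 55.2% → the combination therapy
Heavy smokers: the combination therapy 190/489 = 38.9%, counseling alone 7/25 = 28.0% → the combination therapy
Overall: the combination therapy 197/500 = 39.4%, counseling alone 284/527 = 53.9% → counseling alone
The combination therapy wins each dependence group but counseling alone wins overall — the comparison reverses. The combination therapy's participants skew toward heavy smokers, which has a lower base rate.

No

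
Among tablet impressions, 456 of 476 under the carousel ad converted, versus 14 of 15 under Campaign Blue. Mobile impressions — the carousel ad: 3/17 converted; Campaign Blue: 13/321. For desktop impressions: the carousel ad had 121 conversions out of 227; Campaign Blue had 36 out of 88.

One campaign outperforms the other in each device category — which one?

Tablet: the carousel ad 456/476 = 95.8%, Campaign Blue 14/15 = 93.3% → the carousel ad
Mobile: the carousel ad 3/17 = 17.6%, Campaign Blue 13/321 = 4.0% → the carousel ad
Desktop: the carousel ad 121/227 = 53.3%, Campaign Blue 36/88 = 40.9% → the carousel ad
The carousel ad has the higher rate in all 3 groups.

the carousel ad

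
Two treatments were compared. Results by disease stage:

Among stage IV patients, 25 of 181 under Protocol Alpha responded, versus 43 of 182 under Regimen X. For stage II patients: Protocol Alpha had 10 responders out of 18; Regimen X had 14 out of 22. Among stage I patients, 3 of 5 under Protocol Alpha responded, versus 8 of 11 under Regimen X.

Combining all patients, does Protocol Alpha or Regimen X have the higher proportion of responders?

Stage IV: Protocol Alpha 25/181 = 13.8%, Regimen X 43/182 = 23.6% → Regimen X
Stage II: Protocol Alpha 10/18 = 55.6%, Regimen X 14/22 = 63.6% → Regimen X
Stage I: Protocol Alpha 3/5 = 60.0%, Regimen X 8/11 = 72.7% → Regimen X
Overall: Protocol Alpha 38/204 = 18.6%, Regimen X 65/215 = 30.2% → Regimen X

Regimen X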